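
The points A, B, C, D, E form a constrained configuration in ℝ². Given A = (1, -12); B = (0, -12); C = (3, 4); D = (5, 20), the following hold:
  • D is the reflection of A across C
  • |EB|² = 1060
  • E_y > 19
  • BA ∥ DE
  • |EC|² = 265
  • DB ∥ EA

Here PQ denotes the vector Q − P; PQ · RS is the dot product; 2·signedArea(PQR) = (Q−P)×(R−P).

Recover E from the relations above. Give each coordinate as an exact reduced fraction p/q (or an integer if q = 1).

E = (6, 20)

1. E_x = 6  [DB ∥ EA ∩ BA ∥ DE]
2. E_y = 20  [DB ∥ EA ∩ BA ∥ DE]
   → E = (6, 20)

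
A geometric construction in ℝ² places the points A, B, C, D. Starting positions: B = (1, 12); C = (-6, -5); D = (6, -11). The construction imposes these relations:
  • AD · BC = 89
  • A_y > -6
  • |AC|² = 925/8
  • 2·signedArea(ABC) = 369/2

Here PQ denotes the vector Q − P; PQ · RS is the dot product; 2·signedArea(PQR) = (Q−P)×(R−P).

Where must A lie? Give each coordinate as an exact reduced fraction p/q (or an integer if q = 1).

A = (19/4, -21/4)

1. A_x = 19/4  [AD · BC = 89 ∩ 2·signedArea(ABC) = 369/2]
2. A_y = -21/4  [AD · BC = 89 ∩ 2·signedArea(ABC) = 369/2]
   → A = (19/4, -21/4)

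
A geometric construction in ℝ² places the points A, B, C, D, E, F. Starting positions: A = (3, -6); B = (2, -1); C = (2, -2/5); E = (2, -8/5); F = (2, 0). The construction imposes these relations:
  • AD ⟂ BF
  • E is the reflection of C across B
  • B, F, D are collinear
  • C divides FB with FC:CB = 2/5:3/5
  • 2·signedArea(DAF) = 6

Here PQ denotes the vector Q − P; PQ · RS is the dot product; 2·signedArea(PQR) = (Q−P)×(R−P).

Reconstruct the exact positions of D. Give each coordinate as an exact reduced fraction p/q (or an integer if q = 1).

D = (2, -6)

1. D_x = 2  [B, F, D are collinear ∩ AD ⟂ BF]
2. D_y = -6  [B, F, D are collinear ∩ AD ⟂ BF]
   → D = (2, -6)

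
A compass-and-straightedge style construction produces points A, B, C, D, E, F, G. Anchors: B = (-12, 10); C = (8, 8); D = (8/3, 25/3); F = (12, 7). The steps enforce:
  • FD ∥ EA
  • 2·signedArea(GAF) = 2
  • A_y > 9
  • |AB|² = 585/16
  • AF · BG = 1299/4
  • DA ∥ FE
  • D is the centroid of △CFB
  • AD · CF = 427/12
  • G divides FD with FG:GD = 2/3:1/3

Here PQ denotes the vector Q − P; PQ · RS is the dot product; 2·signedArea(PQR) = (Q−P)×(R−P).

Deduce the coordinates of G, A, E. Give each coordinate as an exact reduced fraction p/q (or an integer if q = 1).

A = (-6, 37/4)
E = (10/3, 95/12)
G = (52/9, 71/9)

1. G_x = 52/9  [G divides FD with FG:GD = 2/3:1/3]
2. G_y = 71/9  [G divides FD with FG:GD = 2/3:1/3]
   → G = (52/9, 71/9)
3. A_x = -6  [AD · CF = 427/12 ∩ AF · BG = 1299/4]
4. A_y = 37/4  [AD · CF = 427/12 ∩ AF · BG = 1299/4]
   → A = (-6, 37/4)
5. E_x = 10/3  [FD ∥ EA ∩ DA ∥ FE]
6. E_y = 95/12  [FD ∥ EA ∩ DA ∥ FE]
   → E = (10/3, 95/12)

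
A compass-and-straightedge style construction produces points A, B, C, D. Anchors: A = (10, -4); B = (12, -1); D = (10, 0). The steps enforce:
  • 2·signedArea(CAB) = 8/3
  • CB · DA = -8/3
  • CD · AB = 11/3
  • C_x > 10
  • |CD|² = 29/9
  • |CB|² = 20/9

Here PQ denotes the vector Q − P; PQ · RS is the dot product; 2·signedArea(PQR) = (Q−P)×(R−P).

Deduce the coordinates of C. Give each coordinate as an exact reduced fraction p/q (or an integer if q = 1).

C = (32/3, -5/3)

1. C_x = 32/3  [CD · AB = 11/3 ∩ 2·signedArea(CAB) = 8/3]
2. C_y = -5/3  [CD · AB = 11/3 ∩ 2·signedArea(CAB) = 8/3]
   → C = (32/3, -5/3)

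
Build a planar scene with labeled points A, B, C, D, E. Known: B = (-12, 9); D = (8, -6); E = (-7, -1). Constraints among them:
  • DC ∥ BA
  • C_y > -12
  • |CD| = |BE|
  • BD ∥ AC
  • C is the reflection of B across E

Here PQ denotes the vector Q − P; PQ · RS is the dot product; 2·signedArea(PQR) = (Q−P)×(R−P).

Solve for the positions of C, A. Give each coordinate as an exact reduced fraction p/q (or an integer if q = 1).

1. C_x = -2  [C is the reflection of B across E]
2. C_y = -11  [C is the reflection of B across E]
   → C = (-2, -11)
3. A_x = -22  [BD ∥ AC ∩ DC ∥ BA]
4. A_y = 4  [BD ∥ AC ∩ DC ∥ BA]
   → A = (-22, 4)

A = (-22, 4)
C = (-2, -11)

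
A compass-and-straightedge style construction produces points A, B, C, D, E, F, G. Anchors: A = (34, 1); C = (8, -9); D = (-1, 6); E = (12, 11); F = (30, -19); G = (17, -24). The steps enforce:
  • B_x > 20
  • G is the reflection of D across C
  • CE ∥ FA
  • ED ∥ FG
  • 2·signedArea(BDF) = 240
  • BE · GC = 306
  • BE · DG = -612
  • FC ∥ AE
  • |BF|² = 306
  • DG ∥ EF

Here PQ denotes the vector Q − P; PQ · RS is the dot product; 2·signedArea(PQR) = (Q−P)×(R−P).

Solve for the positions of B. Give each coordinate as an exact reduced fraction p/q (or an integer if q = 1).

1. B_x = 21  [BE · DG = -612 ∩ 2·signedArea(BDF) = 240]
2. B_y = -4  [BE · DG = -612 ∩ 2·signedArea(BDF) = 240]
   → B = (21, -4)

B = (21, -4)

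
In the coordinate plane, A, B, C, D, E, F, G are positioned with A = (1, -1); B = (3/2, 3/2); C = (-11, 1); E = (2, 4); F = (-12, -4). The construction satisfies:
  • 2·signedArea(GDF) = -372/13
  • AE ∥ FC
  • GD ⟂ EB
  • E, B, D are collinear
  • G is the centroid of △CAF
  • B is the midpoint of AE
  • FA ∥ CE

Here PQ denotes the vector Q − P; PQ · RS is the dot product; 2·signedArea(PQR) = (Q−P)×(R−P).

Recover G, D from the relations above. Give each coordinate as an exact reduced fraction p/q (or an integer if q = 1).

1. G_x = -22/3  [G is the centroid of △CAF]
2. G_y = -4/3  [G is the centroid of △CAF]
   → G = (-22/3, -4/3)
3. D_x = 8/13  [E, B, D are collinear ∩ GD ⟂ EB]
4. D_y = -38/13  [E, B, D are collinear ∩ GD ⟂ EB]
   → D = (8/13, -38/13)

D = (8/13, -38/13)
G = (-22/3, -4/3)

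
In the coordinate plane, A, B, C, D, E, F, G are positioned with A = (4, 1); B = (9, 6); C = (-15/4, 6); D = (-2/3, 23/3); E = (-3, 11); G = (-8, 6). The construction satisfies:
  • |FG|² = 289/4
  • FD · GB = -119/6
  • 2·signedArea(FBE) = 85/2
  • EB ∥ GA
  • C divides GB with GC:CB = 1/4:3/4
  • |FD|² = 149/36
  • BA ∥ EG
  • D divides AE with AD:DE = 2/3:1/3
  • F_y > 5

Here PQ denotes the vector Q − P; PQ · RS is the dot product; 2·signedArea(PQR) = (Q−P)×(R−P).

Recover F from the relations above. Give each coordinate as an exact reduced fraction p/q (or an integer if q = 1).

F = (1/2, 6)

1. F_x = 1/2  [2·signedArea(FBE) = 85/2 ∩ FD · GB = -119/6]
2. F_y = 6  [2·signedArea(FBE) = 85/2 ∩ FD · GB = -119/6]
   → F = (1/2, 6)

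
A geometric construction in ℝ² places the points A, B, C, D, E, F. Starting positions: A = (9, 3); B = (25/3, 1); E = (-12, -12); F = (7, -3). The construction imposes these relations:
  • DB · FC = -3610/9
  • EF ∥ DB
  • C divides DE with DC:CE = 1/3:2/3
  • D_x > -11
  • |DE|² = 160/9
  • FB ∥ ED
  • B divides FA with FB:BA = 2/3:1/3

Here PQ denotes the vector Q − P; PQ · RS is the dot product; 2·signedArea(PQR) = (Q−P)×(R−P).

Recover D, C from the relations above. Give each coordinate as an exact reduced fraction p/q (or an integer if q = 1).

1. D_x = -32/3  [EF ∥ DB ∩ FB ∥ ED]
2. D_y = -8  [EF ∥ DB ∩ FB ∥ ED]
   → D = (-32/3, -8)
3. C_x = -100/9  [C divides DE with DC:CE = 1/3:2/3]
4. C_y = -28/3  [C divides DE with DC:CE = 1/3:2/3]
   → C = (-100/9, -28/3)

C = (-100/9, -28/3)
D = (-32/3, -8)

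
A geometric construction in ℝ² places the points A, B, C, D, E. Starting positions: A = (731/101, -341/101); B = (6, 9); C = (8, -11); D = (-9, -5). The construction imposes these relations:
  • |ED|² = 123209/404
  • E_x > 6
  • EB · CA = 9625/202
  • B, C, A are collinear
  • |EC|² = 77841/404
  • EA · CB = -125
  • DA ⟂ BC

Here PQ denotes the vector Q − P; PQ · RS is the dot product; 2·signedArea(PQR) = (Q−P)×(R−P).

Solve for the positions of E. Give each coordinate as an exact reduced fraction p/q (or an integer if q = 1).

E = (1337/202, 284/101)

1. E_x = 1337/202  [line 77/101·x + -770/101·y + 3311/202 = 0 ∩ |ED|² = 123209/404]
2. E_y = 284/101  [line 77/101·x + -770/101·y + 3311/202 = 0 ∩ |ED|² = 123209/404]
   → E = (1337/202, 284/101)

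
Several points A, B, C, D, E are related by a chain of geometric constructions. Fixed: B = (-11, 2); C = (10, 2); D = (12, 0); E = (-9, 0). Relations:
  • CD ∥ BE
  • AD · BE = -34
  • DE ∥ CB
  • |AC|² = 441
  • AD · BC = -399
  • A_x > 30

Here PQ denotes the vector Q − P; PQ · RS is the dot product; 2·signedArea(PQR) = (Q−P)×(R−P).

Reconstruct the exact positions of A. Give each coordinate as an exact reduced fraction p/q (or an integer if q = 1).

A = (31, 2)

1. A_x = 31  [AD · BE = -34 ∩ AD · BC = -399]
2. A_y = 2  [AD · BE = -34 ∩ AD · BC = -399]
   → A = (31, 2)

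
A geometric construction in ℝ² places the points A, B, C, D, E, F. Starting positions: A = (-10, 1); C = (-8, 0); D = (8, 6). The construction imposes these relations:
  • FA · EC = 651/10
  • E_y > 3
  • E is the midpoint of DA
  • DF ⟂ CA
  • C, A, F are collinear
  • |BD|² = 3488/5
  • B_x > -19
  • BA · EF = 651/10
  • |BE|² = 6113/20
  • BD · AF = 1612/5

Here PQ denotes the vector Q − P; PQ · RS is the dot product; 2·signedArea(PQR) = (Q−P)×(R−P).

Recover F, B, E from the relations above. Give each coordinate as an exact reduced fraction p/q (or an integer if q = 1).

1. F_x = 12/5  [C, A, F are collinear ∩ DF ⟂ CA]
2. F_y = -26/5  [C, A, F are collinear ∩ DF ⟂ CA]
   → F = (12/5, -26/5)
3. E_x = -1  [E is the midpoint of DA]
4. E_y = 7/2  [E is the midpoint of DA]
   → E = (-1, 7/2)
5. B_x = -92/5  [BA · EF = 651/10 ∩ BD · AF = 1612/5]
6. B_y = 26/5  [BA · EF = 651/10 ∩ BD · AF = 1612/5]
   → B = (-92/5, 26/5)

B = (-92/5, 26/5)
E = (-1, 7/2)
F = (12/5, -26/5)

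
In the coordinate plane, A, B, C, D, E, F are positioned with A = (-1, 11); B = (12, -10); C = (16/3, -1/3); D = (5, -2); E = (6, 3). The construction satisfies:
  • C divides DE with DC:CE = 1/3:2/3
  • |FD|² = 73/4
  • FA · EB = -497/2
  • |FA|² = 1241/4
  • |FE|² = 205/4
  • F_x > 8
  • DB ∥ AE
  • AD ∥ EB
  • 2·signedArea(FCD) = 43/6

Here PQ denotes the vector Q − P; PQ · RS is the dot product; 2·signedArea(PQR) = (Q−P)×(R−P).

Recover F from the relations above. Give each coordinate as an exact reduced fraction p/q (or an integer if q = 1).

F = (9, -7/2)

1. F_x = 9  [2·signedArea(FCD) = 43/6 ∩ FA · EB = -497/2]
2. F_y = -7/2  [2·signedArea(FCD) = 43/6 ∩ FA · EB = -497/2]
   → F = (9, -7/2)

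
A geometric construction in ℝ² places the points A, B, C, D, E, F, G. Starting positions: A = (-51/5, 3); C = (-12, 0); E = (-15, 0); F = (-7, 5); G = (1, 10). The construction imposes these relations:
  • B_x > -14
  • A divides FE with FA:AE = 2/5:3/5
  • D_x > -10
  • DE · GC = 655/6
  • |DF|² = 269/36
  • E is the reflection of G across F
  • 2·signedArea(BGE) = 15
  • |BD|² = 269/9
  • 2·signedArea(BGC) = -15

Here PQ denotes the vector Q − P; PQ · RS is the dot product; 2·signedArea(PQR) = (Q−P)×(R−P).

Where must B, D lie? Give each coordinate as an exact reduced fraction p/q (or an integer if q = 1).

B = (-27/2, 0)
D = (-55/6, 10/3)

1. B_x = -27/2  [2·signedArea(BGC) = -15 ∩ 2·signedArea(BGE) = 15]
2. B_y = 0  [2·signedArea(BGC) = -15 ∩ 2·signedArea(BGE) = 15]
   → B = (-27/2, 0)
3. D_x = -55/6  [line 13·x + 10·y + 515/6 = 0 ∩ |BD|² = 269/9]
4. D_y = 10/3  [line 13·x + 10·y + 515/6 = 0 ∩ |BD|² = 269/9]
   → D = (-55/6, 10/3)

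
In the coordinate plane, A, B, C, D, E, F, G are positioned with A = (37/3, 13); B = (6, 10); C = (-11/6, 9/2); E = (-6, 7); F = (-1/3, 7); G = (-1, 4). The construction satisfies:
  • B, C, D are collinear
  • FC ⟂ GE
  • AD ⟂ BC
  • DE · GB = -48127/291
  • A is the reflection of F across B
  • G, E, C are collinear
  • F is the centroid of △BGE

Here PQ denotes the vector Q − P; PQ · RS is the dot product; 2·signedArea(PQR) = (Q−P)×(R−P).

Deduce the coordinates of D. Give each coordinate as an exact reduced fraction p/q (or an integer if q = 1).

D = (3391/291, 1355/97)

1. D_x = 3391/291  [B, C, D are collinear ∩ AD ⟂ BC]
2. D_y = 1355/97  [B, C, D are collinear ∩ AD ⟂ BC]
   → D = (3391/291, 1355/97)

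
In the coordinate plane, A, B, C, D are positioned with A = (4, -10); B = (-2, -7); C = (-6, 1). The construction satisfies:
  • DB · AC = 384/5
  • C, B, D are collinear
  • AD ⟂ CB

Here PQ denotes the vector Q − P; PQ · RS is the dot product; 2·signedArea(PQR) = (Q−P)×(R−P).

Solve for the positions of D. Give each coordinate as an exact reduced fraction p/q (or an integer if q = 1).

1. D_x = 2/5  [C, B, D are collinear ∩ AD ⟂ CB]
2. D_y = -59/5  [C, B, D are collinear ∩ AD ⟂ CB]
   → D = (2/5, -59/5)

D = (2/5, -59/5)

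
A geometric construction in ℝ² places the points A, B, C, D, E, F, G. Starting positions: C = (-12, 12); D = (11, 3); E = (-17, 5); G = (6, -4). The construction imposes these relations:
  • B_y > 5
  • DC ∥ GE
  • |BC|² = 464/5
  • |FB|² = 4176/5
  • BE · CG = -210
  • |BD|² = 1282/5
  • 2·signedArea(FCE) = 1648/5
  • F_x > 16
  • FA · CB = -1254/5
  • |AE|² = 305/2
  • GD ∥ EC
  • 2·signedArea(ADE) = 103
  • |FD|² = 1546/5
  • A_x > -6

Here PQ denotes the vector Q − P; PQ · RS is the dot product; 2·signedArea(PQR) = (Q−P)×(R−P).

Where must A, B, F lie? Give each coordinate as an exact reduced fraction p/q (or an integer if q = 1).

A = (-11/2, 1/2)
B = (-24/5, 28/5)
F = (84/5, -68/5)

1. A_x = -11/2  [line -2·x + -28·y + 3 = 0 ∩ |AE|² = 305/2]
2. A_y = 1/2  [line -2·x + -28·y + 3 = 0 ∩ |AE|² = 305/2]
   → A = (-11/2, 1/2)
3. B_x = -24/5  [line -18·x + 16·y + -176 = 0 ∩ |BC|² = 464/5]
4. B_y = 28/5  [line -18·x + 16·y + -176 = 0 ∩ |BC|² = 464/5]
   → B = (-24/5, 28/5)
5. F_x = 84/5  [FA · CB = -1254/5 ∩ 2·signedArea(FCE) = 1648/5]
6. F_y = -68/5  [FA · CB = -1254/5 ∩ 2·signedArea(FCE) = 1648/5]
   → F = (84/5, -68/5)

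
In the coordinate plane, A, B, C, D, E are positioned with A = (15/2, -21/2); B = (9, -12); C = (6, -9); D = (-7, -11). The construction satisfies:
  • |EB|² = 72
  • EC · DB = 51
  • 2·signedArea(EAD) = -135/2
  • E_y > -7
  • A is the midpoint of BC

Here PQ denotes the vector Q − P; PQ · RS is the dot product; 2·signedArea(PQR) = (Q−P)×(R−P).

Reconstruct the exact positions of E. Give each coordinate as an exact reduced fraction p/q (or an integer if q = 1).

1. E_x = 3  [2·signedArea(EAD) = -135/2 ∩ EC · DB = 51]
2. E_y = -6  [2·signedArea(EAD) = -135/2 ∩ EC · DB = 51]
   → E = (3, -6)

E = (3, -6)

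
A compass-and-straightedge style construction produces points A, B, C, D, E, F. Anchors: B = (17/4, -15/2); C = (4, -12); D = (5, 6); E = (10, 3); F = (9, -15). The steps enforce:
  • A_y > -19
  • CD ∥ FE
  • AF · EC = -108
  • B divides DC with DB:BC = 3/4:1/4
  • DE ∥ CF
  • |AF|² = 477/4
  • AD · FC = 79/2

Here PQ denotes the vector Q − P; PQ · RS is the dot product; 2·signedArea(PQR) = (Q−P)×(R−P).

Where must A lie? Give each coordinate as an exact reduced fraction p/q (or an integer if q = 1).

A = (-3/2, -18)

1. A_x = -3/2  [AF · EC = -108 ∩ AD · FC = 79/2]
2. A_y = -18  [AF · EC = -108 ∩ AD · FC = 79/2]
   → A = (-3/2, -18)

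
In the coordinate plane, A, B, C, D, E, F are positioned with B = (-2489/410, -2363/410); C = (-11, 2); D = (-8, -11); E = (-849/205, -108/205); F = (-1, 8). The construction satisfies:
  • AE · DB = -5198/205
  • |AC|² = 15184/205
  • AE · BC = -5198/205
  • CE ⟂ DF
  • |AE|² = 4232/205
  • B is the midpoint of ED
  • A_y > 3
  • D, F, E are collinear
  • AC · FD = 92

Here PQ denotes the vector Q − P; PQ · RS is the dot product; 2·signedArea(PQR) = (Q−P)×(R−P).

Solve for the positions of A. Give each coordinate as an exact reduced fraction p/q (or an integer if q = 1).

1. A_x = -527/205  [AE · DB = -5198/205 ∩ AE · BC = -5198/205]
2. A_y = 766/205  [AE · DB = -5198/205 ∩ AE · BC = -5198/205]
   → A = (-527/205, 766/205)

A = (-527/205, 766/205)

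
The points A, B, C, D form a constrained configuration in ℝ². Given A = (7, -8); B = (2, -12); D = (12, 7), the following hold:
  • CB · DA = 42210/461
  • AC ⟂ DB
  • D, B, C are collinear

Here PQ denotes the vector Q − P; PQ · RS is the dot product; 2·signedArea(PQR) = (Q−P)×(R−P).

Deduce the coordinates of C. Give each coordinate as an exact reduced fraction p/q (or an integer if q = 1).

1. C_x = 2182/461  [D, B, C are collinear ∩ AC ⟂ DB]
2. C_y = -3138/461  [D, B, C are collinear ∩ AC ⟂ DB]
   → C = (2182/461, -3138/461)

C = (2182/461, -3138/461)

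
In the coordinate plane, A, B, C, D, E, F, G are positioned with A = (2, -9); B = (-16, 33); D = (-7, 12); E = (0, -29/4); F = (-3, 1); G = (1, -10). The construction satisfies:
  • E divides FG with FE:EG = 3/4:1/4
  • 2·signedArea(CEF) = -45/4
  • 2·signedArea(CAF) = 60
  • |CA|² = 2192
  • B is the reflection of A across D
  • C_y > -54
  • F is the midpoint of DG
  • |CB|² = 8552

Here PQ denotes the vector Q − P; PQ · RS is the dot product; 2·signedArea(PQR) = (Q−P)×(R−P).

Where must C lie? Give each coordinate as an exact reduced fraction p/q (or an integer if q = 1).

1. C_x = 18  [2·signedArea(CEF) = -45/4 ∩ 2·signedArea(CAF) = 60]
2. C_y = -53  [2·signedArea(CEF) = -45/4 ∩ 2·signedArea(CAF) = 60]
   → C = (18, -53)

C = (18, -53)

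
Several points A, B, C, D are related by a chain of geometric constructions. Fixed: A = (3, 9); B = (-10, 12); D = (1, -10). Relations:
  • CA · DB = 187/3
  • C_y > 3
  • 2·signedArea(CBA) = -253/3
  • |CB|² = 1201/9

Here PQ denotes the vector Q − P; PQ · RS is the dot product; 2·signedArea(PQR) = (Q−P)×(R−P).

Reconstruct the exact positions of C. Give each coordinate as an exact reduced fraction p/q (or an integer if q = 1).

C = (-2, 11/3)

1. C_x = -2  [CA · DB = 187/3 ∩ 2·signedArea(CBA) = -253/3]
2. C_y = 11/3  [CA · DB = 187/3 ∩ 2·signedArea(CBA) = -253/3]
   → C = (-2, 11/3)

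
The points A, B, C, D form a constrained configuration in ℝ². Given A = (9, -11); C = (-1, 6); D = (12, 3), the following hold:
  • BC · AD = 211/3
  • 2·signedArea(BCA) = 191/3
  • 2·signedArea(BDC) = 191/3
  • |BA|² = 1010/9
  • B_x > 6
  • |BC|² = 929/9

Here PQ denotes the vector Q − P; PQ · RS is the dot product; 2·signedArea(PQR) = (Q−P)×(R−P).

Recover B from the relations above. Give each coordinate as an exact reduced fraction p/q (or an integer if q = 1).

B = (20/3, -2/3)

1. B_x = 20/3  [2·signedArea(BDC) = 191/3 ∩ 2·signedArea(BCA) = 191/3]
2. B_y = -2/3  [2·signedArea(BDC) = 191/3 ∩ 2·signedArea(BCA) = 191/3]
   → B = (20/3, -2/3)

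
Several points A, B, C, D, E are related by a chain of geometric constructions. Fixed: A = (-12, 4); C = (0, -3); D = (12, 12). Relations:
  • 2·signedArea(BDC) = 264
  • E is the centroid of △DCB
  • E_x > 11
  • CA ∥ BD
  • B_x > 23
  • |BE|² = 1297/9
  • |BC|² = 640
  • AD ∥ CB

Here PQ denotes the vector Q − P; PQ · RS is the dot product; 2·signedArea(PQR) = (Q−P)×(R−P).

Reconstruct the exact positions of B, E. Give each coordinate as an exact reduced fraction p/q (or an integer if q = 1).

1. B_x = 24  [CA ∥ BD ∩ AD ∥ CB]
2. B_y = 5  [CA ∥ BD ∩ AD ∥ CB]
   → B = (24, 5)
3. E_x = 12  [E is the centroid of △DCB]
4. E_y = 14/3  [E is the centroid of △DCB]
   → E = (12, 14/3)

B = (24, 5)
E = (12, 14/3)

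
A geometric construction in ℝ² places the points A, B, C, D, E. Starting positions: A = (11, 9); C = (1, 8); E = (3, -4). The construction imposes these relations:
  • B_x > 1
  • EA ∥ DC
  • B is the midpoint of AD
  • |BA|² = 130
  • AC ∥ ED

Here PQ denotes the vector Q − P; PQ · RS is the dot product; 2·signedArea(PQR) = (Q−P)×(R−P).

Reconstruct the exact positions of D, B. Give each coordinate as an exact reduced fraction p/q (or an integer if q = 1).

1. D_x = -7  [EA ∥ DC ∩ AC ∥ ED]
2. D_y = -5  [EA ∥ DC ∩ AC ∥ ED]
   → D = (-7, -5)
3. B_x = 2  [B is the midpoint of AD]
4. B_y = 2  [B is the midpoint of AD]
   → B = (2, 2)

B = (2, 2)
D = (-7, -5)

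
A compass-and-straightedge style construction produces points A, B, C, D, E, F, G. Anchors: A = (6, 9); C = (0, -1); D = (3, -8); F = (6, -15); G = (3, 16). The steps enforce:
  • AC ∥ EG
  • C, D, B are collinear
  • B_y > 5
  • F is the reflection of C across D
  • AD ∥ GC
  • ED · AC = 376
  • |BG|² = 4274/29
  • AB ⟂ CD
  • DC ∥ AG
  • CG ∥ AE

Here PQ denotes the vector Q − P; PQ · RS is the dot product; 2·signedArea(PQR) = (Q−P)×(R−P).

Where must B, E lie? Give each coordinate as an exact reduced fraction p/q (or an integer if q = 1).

B = (-78/29, 153/29)
E = (9, 26)

1. B_x = -78/29  [C, D, B are collinear ∩ AB ⟂ CD]
2. B_y = 153/29  [C, D, B are collinear ∩ AB ⟂ CD]
   → B = (-78/29, 153/29)
3. E_x = 9  [AC ∥ EG ∩ CG ∥ AE]
4. E_y = 26  [AC ∥ EG ∩ CG ∥ AE]
   → E = (9, 26)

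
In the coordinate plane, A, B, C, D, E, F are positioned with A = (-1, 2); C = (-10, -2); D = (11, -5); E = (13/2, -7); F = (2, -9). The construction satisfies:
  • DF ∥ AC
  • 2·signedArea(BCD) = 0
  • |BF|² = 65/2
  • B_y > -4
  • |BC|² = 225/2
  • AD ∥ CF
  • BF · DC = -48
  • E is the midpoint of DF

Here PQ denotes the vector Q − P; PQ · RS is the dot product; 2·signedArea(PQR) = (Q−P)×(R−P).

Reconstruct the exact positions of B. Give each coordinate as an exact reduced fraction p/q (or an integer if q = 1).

1. B_x = 1/2  [2·signedArea(BCD) = 0 ∩ BF · DC = -48]
2. B_y = -7/2  [2·signedArea(BCD) = 0 ∩ BF · DC = -48]
   → B = (1/2, -7/2)

B = (1/2, -7/2)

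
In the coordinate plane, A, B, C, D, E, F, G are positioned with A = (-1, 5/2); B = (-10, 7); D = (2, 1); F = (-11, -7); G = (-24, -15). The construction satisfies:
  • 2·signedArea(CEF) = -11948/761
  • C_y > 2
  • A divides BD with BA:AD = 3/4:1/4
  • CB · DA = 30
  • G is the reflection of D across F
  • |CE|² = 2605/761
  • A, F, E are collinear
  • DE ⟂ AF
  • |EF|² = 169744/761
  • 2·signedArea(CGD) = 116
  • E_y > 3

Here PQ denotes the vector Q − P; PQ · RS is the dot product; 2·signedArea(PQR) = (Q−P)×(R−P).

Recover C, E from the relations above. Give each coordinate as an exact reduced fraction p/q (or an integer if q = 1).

C = (-2, 3)
E = (-131/761, 2501/761)

1. C_x = -2  [2·signedArea(CGD) = 116 ∩ CB · DA = 30]
2. C_y = 3  [2·signedArea(CGD) = 116 ∩ CB · DA = 30]
   → C = (-2, 3)
3. E_x = -131/761  [A, F, E are collinear ∩ DE ⟂ AF]
4. E_y = 2501/761  [A, F, E are collinear ∩ DE ⟂ AF]
   → E = (-131/761, 2501/761)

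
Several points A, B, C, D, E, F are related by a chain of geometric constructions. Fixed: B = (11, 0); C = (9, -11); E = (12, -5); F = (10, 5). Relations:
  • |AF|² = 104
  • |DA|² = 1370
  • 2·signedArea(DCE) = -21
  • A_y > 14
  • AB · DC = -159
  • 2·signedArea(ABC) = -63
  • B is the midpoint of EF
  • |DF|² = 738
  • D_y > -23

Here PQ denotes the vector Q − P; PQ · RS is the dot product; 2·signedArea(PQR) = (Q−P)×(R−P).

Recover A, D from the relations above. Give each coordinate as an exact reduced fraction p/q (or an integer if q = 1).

A = (8, 15)
D = (7, -22)

1. A_x = 8  [line 11·x + -2·y + -58 = 0 ∩ |AF|² = 104]
2. A_y = 15  [line 11·x + -2·y + -58 = 0 ∩ |AF|² = 104]
   → A = (8, 15)
3. D_x = 7  [AB · DC = -159 ∩ 2·signedArea(DCE) = -21]
4. D_y = -22  [AB · DC = -159 ∩ 2·signedArea(DCE) = -21]
   → D = (7, -22)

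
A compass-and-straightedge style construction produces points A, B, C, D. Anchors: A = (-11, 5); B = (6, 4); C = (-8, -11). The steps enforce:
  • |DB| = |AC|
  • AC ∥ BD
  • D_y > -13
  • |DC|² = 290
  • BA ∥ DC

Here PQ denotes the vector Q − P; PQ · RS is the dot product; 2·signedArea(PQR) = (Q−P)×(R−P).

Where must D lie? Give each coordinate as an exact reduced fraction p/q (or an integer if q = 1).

1. D_x = 9  [BA ∥ DC ∩ AC ∥ BD]
2. D_y = -12  [BA ∥ DC ∩ AC ∥ BD]
   → D = (9, -12)

D = (9, -12)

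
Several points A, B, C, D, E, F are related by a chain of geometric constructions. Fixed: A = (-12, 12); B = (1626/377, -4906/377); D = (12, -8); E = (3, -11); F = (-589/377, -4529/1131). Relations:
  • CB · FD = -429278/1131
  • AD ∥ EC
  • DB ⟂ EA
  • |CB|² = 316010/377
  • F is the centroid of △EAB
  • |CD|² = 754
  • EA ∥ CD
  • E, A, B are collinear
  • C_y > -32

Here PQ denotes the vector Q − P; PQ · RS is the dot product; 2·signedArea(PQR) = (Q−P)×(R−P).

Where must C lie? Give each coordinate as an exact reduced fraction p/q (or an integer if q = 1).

1. C_x = 27  [EA ∥ CD ∩ AD ∥ EC]
2. C_y = -31  [EA ∥ CD ∩ AD ∥ EC]
   → C = (27, -31)

C = (27, -31)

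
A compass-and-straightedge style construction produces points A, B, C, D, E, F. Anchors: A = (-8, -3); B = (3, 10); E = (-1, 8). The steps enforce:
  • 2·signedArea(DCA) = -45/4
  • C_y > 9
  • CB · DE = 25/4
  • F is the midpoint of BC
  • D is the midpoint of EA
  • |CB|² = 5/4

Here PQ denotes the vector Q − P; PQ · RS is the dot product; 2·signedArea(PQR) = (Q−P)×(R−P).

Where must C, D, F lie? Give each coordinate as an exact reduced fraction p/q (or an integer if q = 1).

C = (2, 19/2)
D = (-9/2, 5/2)
F = (5/2, 39/4)

1. D_x = -9/2  [D is the midpoint of EA]
2. D_y = 5/2  [D is the midpoint of EA]
   → D = (-9/2, 5/2)
3. C_x = 2  [CB · DE = 25/4 ∩ 2·signedArea(DCA) = -45/4]
4. C_y = 19/2  [CB · DE = 25/4 ∩ 2·signedArea(DCA) = -45/4]
   → C = (2, 19/2)
5. F_x = 5/2  [F is the midpoint of BC]
6. F_y = 39/4  [F is the midpoint of BC]
   → F = (5/2, 39/4)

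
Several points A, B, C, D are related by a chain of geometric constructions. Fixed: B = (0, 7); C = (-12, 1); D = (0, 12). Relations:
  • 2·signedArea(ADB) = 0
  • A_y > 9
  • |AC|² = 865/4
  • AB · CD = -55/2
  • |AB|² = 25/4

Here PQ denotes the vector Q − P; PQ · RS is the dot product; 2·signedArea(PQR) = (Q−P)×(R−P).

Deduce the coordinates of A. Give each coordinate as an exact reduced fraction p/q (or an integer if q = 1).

A = (0, 19/2)

1. A_x = 0  [2·signedArea(ADB) = 0 ∩ AB · CD = -55/2]
2. A_y = 19/2  [2·signedArea(ADB) = 0 ∩ AB · CD = -55/2]
   → A = (0, 19/2)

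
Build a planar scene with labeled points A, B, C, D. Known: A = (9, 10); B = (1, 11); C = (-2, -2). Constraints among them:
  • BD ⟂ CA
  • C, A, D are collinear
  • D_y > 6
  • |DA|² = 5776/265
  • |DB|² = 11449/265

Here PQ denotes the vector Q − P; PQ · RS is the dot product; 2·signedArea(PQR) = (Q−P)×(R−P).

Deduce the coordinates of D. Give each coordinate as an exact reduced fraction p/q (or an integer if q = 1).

D = (1549/265, 1738/265)

1. D_x = 1549/265  [C, A, D are collinear ∩ BD ⟂ CA]
2. D_y = 1738/265  [C, A, D are collinear ∩ BD ⟂ CA]
   → D = (1549/265, 1738/265)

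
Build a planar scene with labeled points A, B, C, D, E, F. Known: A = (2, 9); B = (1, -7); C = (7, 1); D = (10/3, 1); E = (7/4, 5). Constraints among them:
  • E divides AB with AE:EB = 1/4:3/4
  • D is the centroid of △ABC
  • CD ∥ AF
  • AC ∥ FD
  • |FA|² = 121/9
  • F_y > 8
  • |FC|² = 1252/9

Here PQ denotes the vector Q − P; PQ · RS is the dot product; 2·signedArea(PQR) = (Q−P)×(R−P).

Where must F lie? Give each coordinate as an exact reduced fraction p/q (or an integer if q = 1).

F = (-5/3, 9)

1. F_x = -5/3  [AC ∥ FD ∩ CD ∥ AF]
2. F_y = 9  [AC ∥ FD ∩ CD ∥ AF]
   → F = (-5/3, 9)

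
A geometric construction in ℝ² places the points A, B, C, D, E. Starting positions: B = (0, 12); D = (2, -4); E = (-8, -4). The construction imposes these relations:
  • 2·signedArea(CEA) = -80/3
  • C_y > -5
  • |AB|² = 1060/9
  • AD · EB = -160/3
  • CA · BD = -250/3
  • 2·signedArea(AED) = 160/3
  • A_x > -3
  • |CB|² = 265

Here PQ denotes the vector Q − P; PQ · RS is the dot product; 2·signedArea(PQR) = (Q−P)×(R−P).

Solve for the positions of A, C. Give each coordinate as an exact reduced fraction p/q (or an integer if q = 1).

A = (-2, 4/3)
C = (-3, -4)

1. A_x = -2  [2·signedArea(AED) = 160/3 ∩ AD · EB = -160/3]
2. A_y = 4/3  [2·signedArea(AED) = 160/3 ∩ AD · EB = -160/3]
   → A = (-2, 4/3)
3. C_x = -3  [2·signedArea(CEA) = -80/3 ∩ CA · BD = -250/3]
4. C_y = -4  [2·signedArea(CEA) = -80/3 ∩ CA · BD = -250/3]
   → C = (-3, -4)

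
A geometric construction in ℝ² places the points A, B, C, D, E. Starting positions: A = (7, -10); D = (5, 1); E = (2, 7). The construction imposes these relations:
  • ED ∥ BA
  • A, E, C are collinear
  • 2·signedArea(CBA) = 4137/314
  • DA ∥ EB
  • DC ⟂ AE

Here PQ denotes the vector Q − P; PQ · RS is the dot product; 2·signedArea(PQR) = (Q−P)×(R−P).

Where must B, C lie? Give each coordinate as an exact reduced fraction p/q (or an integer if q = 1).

1. B_x = 4  [ED ∥ BA ∩ DA ∥ EB]
2. B_y = -4  [ED ∥ BA ∩ DA ∥ EB]
   → B = (4, -4)
3. C_x = 1213/314  [A, E, C are collinear ∩ DC ⟂ AE]
4. C_y = 209/314  [A, E, C are collinear ∩ DC ⟂ AE]
   → C = (1213/314, 209/314)

B = (4, -4)
C = (1213/314, 209/314)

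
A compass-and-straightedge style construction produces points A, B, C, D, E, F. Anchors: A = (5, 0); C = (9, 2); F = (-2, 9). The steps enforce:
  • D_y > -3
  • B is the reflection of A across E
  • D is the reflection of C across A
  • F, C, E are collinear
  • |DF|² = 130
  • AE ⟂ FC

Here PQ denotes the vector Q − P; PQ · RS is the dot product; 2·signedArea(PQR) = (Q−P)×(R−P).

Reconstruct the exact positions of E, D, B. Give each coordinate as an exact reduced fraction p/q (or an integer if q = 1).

B = (155/17, 110/17)
D = (1, -2)
E = (120/17, 55/17)

1. E_x = 120/17  [F, C, E are collinear ∩ AE ⟂ FC]
2. E_y = 55/17  [F, C, E are collinear ∩ AE ⟂ FC]
   → E = (120/17, 55/17)
3. D_x = 1  [D is the reflection of C across A]
4. D_y = -2  [D is the reflection of C across A]
   → D = (1, -2)
5. B_x = 155/17  [B is the reflection of A across E]
6. B_y = 110/17  [B is the reflection of A across E]
   → B = (155/17, 110/17)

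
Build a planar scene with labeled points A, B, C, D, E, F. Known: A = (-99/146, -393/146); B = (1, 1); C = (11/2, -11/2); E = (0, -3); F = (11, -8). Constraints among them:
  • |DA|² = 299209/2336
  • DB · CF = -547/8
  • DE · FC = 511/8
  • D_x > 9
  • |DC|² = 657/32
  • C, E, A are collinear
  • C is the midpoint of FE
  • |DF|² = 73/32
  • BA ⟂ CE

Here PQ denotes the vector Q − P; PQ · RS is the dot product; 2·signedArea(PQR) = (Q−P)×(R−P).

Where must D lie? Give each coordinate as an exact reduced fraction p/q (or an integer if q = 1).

D = (77/8, -59/8)

1. D_x = 77/8  [line 11/2·x + -5/2·y + -571/8 = 0 ∩ |DF|² = 73/32]
2. D_y = -59/8  [line 11/2·x + -5/2·y + -571/8 = 0 ∩ |DF|² = 73/32]
   → D = (77/8, -59/8)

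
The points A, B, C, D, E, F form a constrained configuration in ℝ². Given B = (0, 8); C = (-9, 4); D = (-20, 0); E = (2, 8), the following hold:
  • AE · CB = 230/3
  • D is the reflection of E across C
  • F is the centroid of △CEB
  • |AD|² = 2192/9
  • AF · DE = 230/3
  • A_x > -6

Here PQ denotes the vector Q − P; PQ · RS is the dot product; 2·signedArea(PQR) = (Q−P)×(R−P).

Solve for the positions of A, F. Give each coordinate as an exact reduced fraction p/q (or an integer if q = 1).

1. A_x = -16/3  [line -9·x + -4·y + -80/3 = 0 ∩ |AD|² = 2192/9]
2. A_y = 16/3  [line -9·x + -4·y + -80/3 = 0 ∩ |AD|² = 2192/9]
   → A = (-16/3, 16/3)
3. F_x = -7/3  [F is the centroid of △CEB]
4. F_y = 20/3  [F is the centroid of △CEB]
   → F = (-7/3, 20/3)

A = (-16/3, 16/3)
F = (-7/3, 20/3)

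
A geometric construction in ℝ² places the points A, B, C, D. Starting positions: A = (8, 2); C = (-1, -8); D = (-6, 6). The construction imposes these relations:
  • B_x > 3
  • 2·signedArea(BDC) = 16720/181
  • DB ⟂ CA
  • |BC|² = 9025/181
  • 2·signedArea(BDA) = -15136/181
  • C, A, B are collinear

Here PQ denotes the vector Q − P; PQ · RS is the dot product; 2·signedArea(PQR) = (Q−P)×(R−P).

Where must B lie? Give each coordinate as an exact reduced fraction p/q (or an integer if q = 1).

B = (674/181, -498/181)

1. B_x = 674/181  [C, A, B are collinear ∩ DB ⟂ CA]
2. B_y = -498/181  [C, A, B are collinear ∩ DB ⟂ CA]
   → B = (674/181, -498/181)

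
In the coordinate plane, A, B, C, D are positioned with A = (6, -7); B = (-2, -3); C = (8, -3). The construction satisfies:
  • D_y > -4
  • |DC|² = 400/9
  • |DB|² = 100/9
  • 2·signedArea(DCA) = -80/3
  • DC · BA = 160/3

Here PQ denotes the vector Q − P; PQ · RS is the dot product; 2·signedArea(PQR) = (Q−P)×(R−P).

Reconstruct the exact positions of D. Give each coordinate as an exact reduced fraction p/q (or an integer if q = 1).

D = (4/3, -3)

1. D_x = 4/3  [line -8·x + 4·y + 68/3 = 0 ∩ |DB|² = 100/9]
2. D_y = -3  [line -8·x + 4·y + 68/3 = 0 ∩ |DB|² = 100/9]
   → D = (4/3, -3)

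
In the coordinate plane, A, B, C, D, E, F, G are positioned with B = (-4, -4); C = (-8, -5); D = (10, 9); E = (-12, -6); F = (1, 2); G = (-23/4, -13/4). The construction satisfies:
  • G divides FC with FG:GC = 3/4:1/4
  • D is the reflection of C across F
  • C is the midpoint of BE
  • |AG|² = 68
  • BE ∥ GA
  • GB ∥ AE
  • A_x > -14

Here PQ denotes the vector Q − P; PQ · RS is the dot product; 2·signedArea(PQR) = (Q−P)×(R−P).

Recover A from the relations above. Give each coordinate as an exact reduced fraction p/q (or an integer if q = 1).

A = (-55/4, -21/4)

1. A_x = -55/4  [GB ∥ AE ∩ BE ∥ GA]
2. A_y = -21/4  [GB ∥ AE ∩ BE ∥ GA]
   → A = (-55/4, -21/4)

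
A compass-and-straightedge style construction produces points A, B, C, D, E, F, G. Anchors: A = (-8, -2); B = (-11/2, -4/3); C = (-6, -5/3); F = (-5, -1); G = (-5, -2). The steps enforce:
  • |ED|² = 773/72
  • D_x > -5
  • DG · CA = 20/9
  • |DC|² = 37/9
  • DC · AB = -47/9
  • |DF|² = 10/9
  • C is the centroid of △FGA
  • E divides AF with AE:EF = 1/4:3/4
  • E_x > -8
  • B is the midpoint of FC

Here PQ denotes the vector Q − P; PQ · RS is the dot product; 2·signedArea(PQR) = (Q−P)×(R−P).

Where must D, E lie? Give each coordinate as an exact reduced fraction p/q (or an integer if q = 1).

1. D_x = -4  [DC · AB = -47/9 ∩ DG · CA = 20/9]
2. D_y = -4/3  [DC · AB = -47/9 ∩ DG · CA = 20/9]
   → D = (-4, -4/3)
3. E_x = -29/4  [E divides AF with AE:EF = 1/4:3/4]
4. E_y = -7/4  [E divides AF with AE:EF = 1/4:3/4]
   → E = (-29/4, -7/4)

D = (-4, -4/3)
E = (-29/4, -7/4)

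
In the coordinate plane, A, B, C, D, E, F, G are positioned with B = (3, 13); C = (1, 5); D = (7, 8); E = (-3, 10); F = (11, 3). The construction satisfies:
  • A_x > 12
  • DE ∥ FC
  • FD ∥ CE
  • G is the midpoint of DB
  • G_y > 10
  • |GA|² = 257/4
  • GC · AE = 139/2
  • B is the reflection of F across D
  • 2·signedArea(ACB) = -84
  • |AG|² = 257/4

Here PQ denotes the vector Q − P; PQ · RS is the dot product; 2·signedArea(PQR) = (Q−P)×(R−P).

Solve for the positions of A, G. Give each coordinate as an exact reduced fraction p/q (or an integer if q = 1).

A = (13, 11)
G = (5, 21/2)

1. G_x = 5  [G is the midpoint of DB]
2. G_y = 21/2  [G is the midpoint of DB]
   → G = (5, 21/2)
3. A_x = 13  [2·signedArea(ACB) = -84 ∩ GC · AE = 139/2]
4. A_y = 11  [2·signedArea(ACB) = -84 ∩ GC · AE = 139/2]
   → A = (13, 11)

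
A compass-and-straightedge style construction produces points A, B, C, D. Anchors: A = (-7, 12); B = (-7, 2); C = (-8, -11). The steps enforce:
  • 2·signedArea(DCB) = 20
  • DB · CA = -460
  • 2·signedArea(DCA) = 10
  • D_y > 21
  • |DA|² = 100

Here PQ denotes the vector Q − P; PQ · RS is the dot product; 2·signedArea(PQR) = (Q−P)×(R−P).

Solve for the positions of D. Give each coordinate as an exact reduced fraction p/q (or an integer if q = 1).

D = (-7, 22)

1. D_x = -7  [2·signedArea(DCB) = 20 ∩ DB · CA = -460]
2. D_y = 22  [2·signedArea(DCB) = 20 ∩ DB · CA = -460]
   → D = (-7, 22)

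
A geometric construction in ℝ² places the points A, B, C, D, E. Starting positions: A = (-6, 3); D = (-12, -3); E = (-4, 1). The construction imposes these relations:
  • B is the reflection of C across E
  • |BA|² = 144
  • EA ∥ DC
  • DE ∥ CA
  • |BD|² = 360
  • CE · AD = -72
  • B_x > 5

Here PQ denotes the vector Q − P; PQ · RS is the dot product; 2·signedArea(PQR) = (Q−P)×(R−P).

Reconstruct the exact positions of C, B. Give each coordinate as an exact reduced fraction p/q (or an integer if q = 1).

1. C_x = -14  [DE ∥ CA ∩ EA ∥ DC]
2. C_y = -1  [DE ∥ CA ∩ EA ∥ DC]
   → C = (-14, -1)
3. B_x = 6  [B is the reflection of C across E]
4. B_y = 3  [B is the reflection of C across E]
   → B = (6, 3)

B = (6, 3)
C = (-14, -1)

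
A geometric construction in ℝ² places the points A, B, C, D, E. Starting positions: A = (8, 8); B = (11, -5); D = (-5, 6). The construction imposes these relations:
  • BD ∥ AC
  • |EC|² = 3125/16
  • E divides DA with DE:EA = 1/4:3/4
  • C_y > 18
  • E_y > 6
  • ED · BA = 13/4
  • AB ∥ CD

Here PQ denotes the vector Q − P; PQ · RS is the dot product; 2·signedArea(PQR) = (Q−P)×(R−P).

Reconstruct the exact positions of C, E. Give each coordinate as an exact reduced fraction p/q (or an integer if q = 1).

1. C_x = -8  [AB ∥ CD ∩ BD ∥ AC]
2. C_y = 19  [AB ∥ CD ∩ BD ∥ AC]
   → C = (-8, 19)
3. E_x = -7/4  [E divides DA with DE:EA = 1/4:3/4]
4. E_y = 13/2  [E divides DA with DE:EA = 1/4:3/4]
   → E = (-7/4, 13/2)

C = (-8, 19)
E = (-7/4, 13/2)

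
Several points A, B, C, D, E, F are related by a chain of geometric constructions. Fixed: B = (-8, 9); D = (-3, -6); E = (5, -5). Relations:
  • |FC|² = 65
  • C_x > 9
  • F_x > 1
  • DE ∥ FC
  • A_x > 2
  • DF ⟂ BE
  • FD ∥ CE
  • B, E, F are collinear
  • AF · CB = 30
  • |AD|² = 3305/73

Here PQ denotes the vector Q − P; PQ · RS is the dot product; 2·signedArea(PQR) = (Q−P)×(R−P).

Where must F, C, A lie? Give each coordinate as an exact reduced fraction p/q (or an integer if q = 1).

1. F_x = 131/73  [B, E, F are collinear ∩ DF ⟂ BE]
2. F_y = -113/73  [B, E, F are collinear ∩ DF ⟂ BE]
   → F = (131/73, -113/73)
3. C_x = 715/73  [FD ∥ CE ∩ DE ∥ FC]
4. C_y = -40/73  [FD ∥ CE ∩ DE ∥ FC]
   → C = (715/73, -40/73)
5. A_x = 209/73  [line 1299/73·x + -697/73·y + -5600/73 = 0 ∩ |AD|² = 3305/73]
6. A_y = -197/73  [line 1299/73·x + -697/73·y + -5600/73 = 0 ∩ |AD|² = 3305/73]
   → A = (209/73, -197/73)

A = (209/73, -197/73)
C = (715/73, -40/73)
F = (131/73, -113/73)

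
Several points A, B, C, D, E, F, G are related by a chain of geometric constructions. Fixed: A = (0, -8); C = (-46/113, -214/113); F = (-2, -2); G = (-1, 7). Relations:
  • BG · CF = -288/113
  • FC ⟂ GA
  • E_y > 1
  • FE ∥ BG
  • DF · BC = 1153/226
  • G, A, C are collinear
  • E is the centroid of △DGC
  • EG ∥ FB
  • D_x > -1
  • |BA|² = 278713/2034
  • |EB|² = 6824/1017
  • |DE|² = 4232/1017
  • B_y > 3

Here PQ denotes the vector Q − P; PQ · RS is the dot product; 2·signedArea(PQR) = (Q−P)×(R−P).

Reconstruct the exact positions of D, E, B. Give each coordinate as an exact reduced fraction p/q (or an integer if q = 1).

B = (-1603/678, 783/226)
D = (-1/2, -1/2)
E = (-431/678, 347/226)

1. B_x = -1603/678  [line 180/113·x + 12/113·y + 384/113 = 0 ∩ |BA|² = 278713/2034]
2. B_y = 783/226  [line 180/113·x + 12/113·y + 384/113 = 0 ∩ |BA|² = 278713/2034]
   → B = (-1603/678, 783/226)
3. E_x = -431/678  [FE ∥ BG ∩ EG ∥ FB]
4. E_y = 347/226  [FE ∥ BG ∩ EG ∥ FB]
   → E = (-431/678, 347/226)
5. D_x = -1/2  [DF · BC = 1153/226 ∩ E is the centroid of △DGC]
6. D_y = -1/2  [DF · BC = 1153/226 ∩ E is the centroid of △DGC]
   → D = (-1/2, -1/2)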